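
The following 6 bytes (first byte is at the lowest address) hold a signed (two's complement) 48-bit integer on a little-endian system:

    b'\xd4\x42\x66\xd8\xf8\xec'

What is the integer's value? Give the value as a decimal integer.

In little-endian order the low byte comes first in memory.
Reassemble most-significant byte first: EC F8 D8 66 42 D4 → 0xECF8D86642D4.
Top bit is set, so as a signed 48-bit value this is 0xECF8D86642D4 − 2^48 = -20921450085676.

-20921450085676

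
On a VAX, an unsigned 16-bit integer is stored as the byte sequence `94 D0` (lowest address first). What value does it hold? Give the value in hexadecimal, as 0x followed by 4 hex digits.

0xD094

In little-endian order the low byte comes first in memory.
Reassemble most-significant byte first: D0 94 → 0xD094.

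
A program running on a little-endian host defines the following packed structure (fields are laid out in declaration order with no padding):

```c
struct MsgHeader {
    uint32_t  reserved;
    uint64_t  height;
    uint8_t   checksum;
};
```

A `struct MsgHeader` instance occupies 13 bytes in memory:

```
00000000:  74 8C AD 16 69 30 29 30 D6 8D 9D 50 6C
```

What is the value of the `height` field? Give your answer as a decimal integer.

`height` follows `reserved` (4 bytes), so it starts at byte offset 4 and occupies 8 bytes.
Bytes at offsets 4..11: 69 30 29 30 D6 8D 9D 50.
Little-endian stores the least-significant byte at the lowest address.
Reassemble most-significant byte first: 50 9D 8D D6 30 29 30 69 → 0x509D8DD630293069.
0x509D8DD630293069 = 5808955045448331369.

5808955045448331369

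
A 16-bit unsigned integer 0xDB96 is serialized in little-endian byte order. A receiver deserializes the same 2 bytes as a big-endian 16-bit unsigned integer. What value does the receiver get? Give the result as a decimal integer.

Stored little-endian, the bytes at ascending addresses are 96 DB.
Read back as big-endian, the last byte is least significant, giving 0x96DB.
0x96DB = 38619.

38619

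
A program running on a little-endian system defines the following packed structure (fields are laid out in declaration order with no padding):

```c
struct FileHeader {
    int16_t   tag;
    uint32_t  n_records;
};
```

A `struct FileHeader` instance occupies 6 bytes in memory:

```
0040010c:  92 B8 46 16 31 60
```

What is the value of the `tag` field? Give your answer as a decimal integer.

`tag` is the first field, at byte offset 0, occupying 2 bytes.
Bytes at offsets 0..1: 92 B8.
Little-endian: lowest address holds the least-significant byte.
Reassemble most-significant byte first: B8 92 → 0xB892.
Top bit is set, so as a signed 16-bit value this is 0xB892 − 2^16 = -18286.

-18286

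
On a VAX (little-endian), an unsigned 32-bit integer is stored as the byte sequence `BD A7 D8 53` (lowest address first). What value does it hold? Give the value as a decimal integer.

Little-endian stores the least-significant byte at the lowest address.
Reassemble most-significant byte first: 53 D8 A7 BD → 0x53D8A7BD.
0x53D8A7BD = 1406707645.

1406707645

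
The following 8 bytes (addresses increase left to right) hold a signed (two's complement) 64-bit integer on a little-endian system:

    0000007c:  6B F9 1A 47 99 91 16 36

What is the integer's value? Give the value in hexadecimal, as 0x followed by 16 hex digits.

0x36169199471AF96B

Little-endian: lowest address holds the least-significant byte.
Reassemble most-significant byte first: 36 16 91 99 47 1A F9 6B → 0x36169199471AF96B.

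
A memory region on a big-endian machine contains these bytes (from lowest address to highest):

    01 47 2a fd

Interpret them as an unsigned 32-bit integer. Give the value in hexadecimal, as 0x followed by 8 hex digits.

Big-endian stores the most-significant byte at the lowest address.
The bytes are already most-significant first: 0x01472AFD.

0x01472AFD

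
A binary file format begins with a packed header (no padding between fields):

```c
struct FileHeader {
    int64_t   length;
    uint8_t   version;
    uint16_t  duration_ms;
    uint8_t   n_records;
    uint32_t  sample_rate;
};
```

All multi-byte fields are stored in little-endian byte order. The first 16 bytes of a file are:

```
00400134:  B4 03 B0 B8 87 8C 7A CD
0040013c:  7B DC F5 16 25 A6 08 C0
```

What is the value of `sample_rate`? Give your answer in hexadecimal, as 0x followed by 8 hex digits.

`sample_rate` follows `length` (8 B), `version` (1 B), `duration_ms` (2 B), `n_records` (1 B), so it starts at offset 8 + 1 + 2 + 1 = 12 and occupies 4 bytes.
Bytes at offsets 12..15: 25 A6 08 C0.
In little-endian order the low byte comes first in memory.
Reassemble most-significant byte first: C0 08 A6 25 → 0xC008A625.

0xC008A625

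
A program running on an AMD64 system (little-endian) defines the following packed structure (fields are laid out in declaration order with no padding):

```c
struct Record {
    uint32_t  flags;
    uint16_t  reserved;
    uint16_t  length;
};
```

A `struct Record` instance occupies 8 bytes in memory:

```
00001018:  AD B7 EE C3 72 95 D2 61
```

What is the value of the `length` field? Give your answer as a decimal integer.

`length` follows `flags` (4 B), `reserved` (2 B), so it starts at offset 4 + 2 = 6 and occupies 2 bytes.
Bytes at offsets 6..7: D2 61.
In little-endian order the low byte comes first in memory.
Reassemble most-significant byte first: 61 D2 → 0x61D2.
0x61D2 = 25042.

25042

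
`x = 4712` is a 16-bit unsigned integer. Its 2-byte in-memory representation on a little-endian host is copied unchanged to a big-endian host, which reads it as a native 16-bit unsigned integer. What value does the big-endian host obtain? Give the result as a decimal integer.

26642

4712 in 16-bit hexadecimal is 0x1268.
Stored little-endian, the bytes at ascending addresses are 68 12.
Read back as big-endian, the last byte is least significant, giving 0x6812.
0x6812 = 26642.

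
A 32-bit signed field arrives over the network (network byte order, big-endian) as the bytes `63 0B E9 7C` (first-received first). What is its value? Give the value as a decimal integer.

1661725052

In big-endian order the high byte comes first in memory.
The bytes are already most-significant first: 0x630BE97C.
0x630BE97C = 1661725052.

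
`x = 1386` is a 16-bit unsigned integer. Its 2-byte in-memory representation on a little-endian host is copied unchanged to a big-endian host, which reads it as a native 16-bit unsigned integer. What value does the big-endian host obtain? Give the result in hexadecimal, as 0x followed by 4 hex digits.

1386 in 16-bit hexadecimal is 0x056A.
Stored little-endian, the bytes at ascending addresses are 6A 05.
Read back as big-endian, the last byte is least significant, giving 0x6A05.

0x6A05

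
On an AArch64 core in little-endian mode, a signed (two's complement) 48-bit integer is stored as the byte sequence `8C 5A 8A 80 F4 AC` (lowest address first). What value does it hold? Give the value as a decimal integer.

Little-endian stores the least-significant byte at the lowest address.
Reassemble most-significant byte first: AC F4 80 8A 5A 8C → 0xACF4808A5A8C.
Top bit is set, so as a signed 48-bit value this is 0xACF4808A5A8C − 2^48 = -91308848162164.

-91308848162164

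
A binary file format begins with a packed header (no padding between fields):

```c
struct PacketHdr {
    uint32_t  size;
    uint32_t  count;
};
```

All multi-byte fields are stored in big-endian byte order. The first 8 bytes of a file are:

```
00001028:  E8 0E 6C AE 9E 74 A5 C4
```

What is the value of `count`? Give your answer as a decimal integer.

`count` follows `size` (4 bytes), so it starts at byte offset 4 and occupies 4 bytes.
Bytes at offsets 4..7: 9E 74 A5 C4.
Big-endian stores the most-significant byte at the lowest address.
The bytes are already most-significant first: 0x9E74A5C4.
0x9E74A5C4 = 2658444740.

2658444740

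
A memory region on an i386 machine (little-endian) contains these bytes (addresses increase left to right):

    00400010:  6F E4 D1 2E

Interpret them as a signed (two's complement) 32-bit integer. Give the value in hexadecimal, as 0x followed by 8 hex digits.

0x2ED1E46F

In little-endian order the low byte comes first in memory.
Reassemble most-significant byte first: 2E D1 E4 6F → 0x2ED1E46F.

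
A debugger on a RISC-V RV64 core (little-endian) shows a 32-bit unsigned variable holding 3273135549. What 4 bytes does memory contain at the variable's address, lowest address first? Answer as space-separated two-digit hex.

BD 15 18 C3

3273135549 in hexadecimal, padded to 32 bits, is 0xC31815BD.
Split into bytes (most-significant first): C3 18 15 BD.
Little-endian: lowest address holds the least-significant byte.
So at ascending addresses the bytes are BD 15 18 C3.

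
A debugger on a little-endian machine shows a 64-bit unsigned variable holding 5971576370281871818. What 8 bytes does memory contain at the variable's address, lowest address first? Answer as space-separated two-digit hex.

5971576370281871818 in hexadecimal, padded to 64 bits, is 0x52DF4D11EBC479CA.
Split into bytes (most-significant first): 52 DF 4D 11 EB C4 79 CA.
Little-endian stores the least-significant byte at the lowest address.
So at ascending addresses the bytes are CA 79 C4 EB 11 4D DF 52.

CA 79 C4 EB 11 4D DF 52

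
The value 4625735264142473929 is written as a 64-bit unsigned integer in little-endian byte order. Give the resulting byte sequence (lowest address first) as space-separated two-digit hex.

C9 BA 35 EC B6 E9 31 40

4625735264142473929 in hexadecimal, padded to 64 bits, is 0x4031E9B6EC35BAC9.
Split into bytes (most-significant first): 40 31 E9 B6 EC 35 BA C9.
Little-endian stores the least-significant byte at the lowest address.
So at ascending addresses the bytes are C9 BA 35 EC B6 E9 31 40.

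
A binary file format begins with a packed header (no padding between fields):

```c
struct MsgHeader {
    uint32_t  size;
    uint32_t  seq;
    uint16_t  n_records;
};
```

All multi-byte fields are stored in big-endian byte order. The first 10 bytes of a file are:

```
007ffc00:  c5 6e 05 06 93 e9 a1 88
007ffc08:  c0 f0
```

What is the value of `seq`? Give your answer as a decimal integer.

`seq` follows `size` (4 bytes), so it starts at byte offset 4 and occupies 4 bytes.
Bytes at offsets 4..7: 93 E9 A1 88.
Big-endian: lowest address holds the most-significant byte.
The bytes are already most-significant first: 0x93E9A188.
0x93E9A188 = 2481561992.

2481561992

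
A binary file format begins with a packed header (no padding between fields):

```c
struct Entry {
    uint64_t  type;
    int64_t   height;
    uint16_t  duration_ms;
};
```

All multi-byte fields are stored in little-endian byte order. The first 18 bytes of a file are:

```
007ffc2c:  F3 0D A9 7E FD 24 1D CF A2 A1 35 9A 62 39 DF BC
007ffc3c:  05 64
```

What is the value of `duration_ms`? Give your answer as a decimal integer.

25605

`duration_ms` follows `type` (8 B), `height` (8 B), so it starts at offset 8 + 8 = 16 and occupies 2 bytes.
Bytes at offsets 16..17: 05 64.
Little-endian stores the least-significant byte at the lowest address.
Reassemble most-significant byte first: 64 05 → 0x6405.
0x6405 = 25605.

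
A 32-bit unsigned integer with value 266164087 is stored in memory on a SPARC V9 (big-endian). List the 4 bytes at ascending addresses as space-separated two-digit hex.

0F DD 57 77

266164087 in hexadecimal, padded to 32 bits, is 0x0FDD5777.
Split into bytes (most-significant first): 0F DD 57 77.
Big-endian: lowest address holds the most-significant byte.
So the memory order matches the most-significant-first order: 0F DD 57 77.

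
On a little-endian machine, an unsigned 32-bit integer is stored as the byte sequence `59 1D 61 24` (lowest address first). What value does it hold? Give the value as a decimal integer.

610344281

Little-endian: lowest address holds the least-significant byte.
Reassemble most-significant byte first: 24 61 1D 59 → 0x24611D59.
0x24611D59 = 610344281.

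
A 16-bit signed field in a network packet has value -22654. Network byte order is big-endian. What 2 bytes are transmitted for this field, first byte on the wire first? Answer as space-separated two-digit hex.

Two's complement of -22654 in 16 bits: 22654 = 0x587E; invert → 0xA781; add 1 → 0xA782.
Split into bytes (most-significant first): A7 82.
Big-endian: lowest address holds the most-significant byte.
So the memory order matches the most-significant-first order: A7 82.

A7 82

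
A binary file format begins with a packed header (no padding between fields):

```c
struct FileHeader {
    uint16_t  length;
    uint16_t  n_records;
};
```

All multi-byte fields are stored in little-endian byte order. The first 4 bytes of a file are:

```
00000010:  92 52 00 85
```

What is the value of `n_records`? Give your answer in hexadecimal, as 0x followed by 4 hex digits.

0x8500

`n_records` follows `length` (2 bytes), so it starts at byte offset 2 and occupies 2 bytes.
Bytes at offsets 2..3: 00 85.
In little-endian order the low byte comes first in memory.
Reassemble most-significant byte first: 85 00 → 0x8500.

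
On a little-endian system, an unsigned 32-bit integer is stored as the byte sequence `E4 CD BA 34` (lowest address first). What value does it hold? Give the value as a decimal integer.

884657636

Little-endian: lowest address holds the least-significant byte.
Reassemble most-significant byte first: 34 BA CD E4 → 0x34BACDE4.
0x34BACDE4 = 884657636.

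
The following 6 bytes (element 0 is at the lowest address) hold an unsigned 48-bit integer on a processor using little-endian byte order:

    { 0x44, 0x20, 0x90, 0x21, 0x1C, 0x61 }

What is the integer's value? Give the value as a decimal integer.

106773450072132

Little-endian stores the least-significant byte at the lowest address.
Reassemble most-significant byte first: 61 1C 21 90 20 44 → 0x611C21902044.
0x611C21902044 = 106773450072132.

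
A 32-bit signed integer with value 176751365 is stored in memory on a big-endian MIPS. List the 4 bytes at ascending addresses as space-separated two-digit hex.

0A 89 03 05

176751365 in hexadecimal, padded to 32 bits, is 0x0A890305.
Split into bytes (most-significant first): 0A 89 03 05.
Big-endian: lowest address holds the most-significant byte.
So the memory order matches the most-significant-first order: 0A 89 03 05.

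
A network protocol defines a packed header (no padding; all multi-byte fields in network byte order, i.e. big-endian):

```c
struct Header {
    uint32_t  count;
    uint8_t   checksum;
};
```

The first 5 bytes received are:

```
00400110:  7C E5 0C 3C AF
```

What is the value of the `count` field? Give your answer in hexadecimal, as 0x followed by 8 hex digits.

0x7CE50C3C

`count` is the first field, at byte offset 0, occupying 4 bytes.
Bytes at offsets 0..3: 7C E5 0C 3C.
Big-endian: lowest address holds the most-significant byte.
The bytes are already most-significant first: 0x7CE50C3C.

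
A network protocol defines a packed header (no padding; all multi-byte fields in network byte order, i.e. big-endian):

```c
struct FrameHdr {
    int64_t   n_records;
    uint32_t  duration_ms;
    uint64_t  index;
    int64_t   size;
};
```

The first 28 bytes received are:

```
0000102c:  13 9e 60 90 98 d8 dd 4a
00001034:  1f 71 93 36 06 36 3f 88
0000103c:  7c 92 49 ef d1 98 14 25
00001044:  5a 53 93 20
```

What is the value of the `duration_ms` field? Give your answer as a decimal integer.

527536950

`duration_ms` follows `n_records` (8 bytes), so it starts at byte offset 8 and occupies 4 bytes.
Bytes at offsets 8..11: 1F 71 93 36.
In big-endian order the high byte comes first in memory.
The bytes are already most-significant first: 0x1F719336.
0x1F719336 = 527536950.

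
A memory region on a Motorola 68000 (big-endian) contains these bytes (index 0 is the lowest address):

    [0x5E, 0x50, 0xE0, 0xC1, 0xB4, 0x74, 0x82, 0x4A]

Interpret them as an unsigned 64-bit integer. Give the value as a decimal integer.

Big-endian stores the most-significant byte at the lowest address.
The bytes are already most-significant first: 0x5E50E0C1B474824A.
0x5E50E0C1B474824A = 6796178960262922826.

6796178960262922826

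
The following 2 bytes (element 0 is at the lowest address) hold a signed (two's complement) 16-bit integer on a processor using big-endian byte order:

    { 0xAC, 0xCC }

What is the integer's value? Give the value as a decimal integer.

Big-endian: lowest address holds the most-significant byte.
The bytes are already most-significant first: 0xACCC.
Top bit is set, so as a signed 16-bit value this is 0xACCC − 2^16 = -21300.

-21300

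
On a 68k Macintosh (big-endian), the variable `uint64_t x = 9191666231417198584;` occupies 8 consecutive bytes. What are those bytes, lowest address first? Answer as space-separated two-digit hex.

7F 8F 5B BC E9 93 57 F8

9191666231417198584 in hexadecimal, padded to 64 bits, is 0x7F8F5BBCE99357F8.
Split into bytes (most-significant first): 7F 8F 5B BC E9 93 57 F8.
Big-endian: lowest address holds the most-significant byte.
So the memory order matches the most-significant-first order: 7F 8F 5B BC E9 93 57 F8.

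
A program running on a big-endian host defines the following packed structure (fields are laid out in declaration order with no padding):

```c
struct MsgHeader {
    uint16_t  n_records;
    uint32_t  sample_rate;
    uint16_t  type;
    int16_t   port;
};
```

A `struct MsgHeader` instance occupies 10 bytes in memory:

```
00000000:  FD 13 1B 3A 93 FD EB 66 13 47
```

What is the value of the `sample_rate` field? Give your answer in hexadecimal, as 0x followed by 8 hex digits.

0x1B3A93FD

`sample_rate` follows `n_records` (2 bytes), so it starts at byte offset 2 and occupies 4 bytes.
Bytes at offsets 2..5: 1B 3A 93 FD.
Big-endian: lowest address holds the most-significant byte.
The bytes are already most-significant first: 0x1B3A93FD.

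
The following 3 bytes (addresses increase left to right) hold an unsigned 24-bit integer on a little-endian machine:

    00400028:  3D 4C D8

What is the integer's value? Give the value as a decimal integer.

14175293

In little-endian order the low byte comes first in memory.
Reassemble most-significant byte first: D8 4C 3D → 0xD84C3D.
0xD84C3D = 14175293.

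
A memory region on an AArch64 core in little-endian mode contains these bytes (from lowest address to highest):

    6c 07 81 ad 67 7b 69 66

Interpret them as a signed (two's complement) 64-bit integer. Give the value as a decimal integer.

Little-endian stores the least-significant byte at the lowest address.
Reassemble most-significant byte first: 66 69 7B 67 AD 81 07 6C → 0x66697B67AD81076C.
0x66697B67AD81076C = 7379565149646030700.

7379565149646030700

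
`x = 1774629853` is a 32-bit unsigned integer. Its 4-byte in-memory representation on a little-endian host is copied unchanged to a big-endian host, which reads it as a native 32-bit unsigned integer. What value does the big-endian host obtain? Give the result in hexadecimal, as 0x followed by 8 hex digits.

1774629853 in 32-bit hexadecimal is 0x69C6B3DD.
Stored little-endian, the bytes at ascending addresses are DD B3 C6 69.
Read back as big-endian, the last byte is least significant, giving 0xDDB3C669.

0xDDB3C669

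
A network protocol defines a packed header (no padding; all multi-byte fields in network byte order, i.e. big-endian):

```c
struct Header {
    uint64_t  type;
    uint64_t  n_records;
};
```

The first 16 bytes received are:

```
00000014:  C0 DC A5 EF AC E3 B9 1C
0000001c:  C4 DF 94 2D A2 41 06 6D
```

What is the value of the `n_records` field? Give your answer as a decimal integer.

14186220274956961389

`n_records` follows `type` (8 bytes), so it starts at byte offset 8 and occupies 8 bytes.
Bytes at offsets 8..15: C4 DF 94 2D A2 41 06 6D.
Big-endian stores the most-significant byte at the lowest address.
The bytes are already most-significant first: 0xC4DF942DA241066D.
0xC4DF942DA241066D = 14186220274956961389.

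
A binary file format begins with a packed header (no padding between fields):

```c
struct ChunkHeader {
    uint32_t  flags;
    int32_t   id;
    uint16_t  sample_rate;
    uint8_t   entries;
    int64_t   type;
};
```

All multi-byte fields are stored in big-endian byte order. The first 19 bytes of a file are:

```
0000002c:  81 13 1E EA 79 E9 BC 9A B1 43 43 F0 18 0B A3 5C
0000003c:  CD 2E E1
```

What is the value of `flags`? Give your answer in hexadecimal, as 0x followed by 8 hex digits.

0x81131EEA

`flags` is the first field, at byte offset 0, occupying 4 bytes.
Bytes at offsets 0..3: 81 13 1E EA.
Big-endian stores the most-significant byte at the lowest address.
The bytes are already most-significant first: 0x81131EEA.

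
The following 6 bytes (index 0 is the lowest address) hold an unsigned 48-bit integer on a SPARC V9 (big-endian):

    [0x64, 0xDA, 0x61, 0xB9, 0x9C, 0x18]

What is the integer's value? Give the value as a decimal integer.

110889105202200

Big-endian: lowest address holds the most-significant byte.
The bytes are already most-significant first: 0x64DA61B99C18.
0x64DA61B99C18 = 110889105202200.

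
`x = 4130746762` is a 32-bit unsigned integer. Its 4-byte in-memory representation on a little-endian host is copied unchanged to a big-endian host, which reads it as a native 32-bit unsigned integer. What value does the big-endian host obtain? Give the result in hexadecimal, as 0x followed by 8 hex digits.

4130746762 in 32-bit hexadecimal is 0xF636318A.
Stored little-endian, the bytes at ascending addresses are 8A 31 36 F6.
Read back as big-endian, the last byte is least significant, giving 0x8A3136F6.

0x8A3136F6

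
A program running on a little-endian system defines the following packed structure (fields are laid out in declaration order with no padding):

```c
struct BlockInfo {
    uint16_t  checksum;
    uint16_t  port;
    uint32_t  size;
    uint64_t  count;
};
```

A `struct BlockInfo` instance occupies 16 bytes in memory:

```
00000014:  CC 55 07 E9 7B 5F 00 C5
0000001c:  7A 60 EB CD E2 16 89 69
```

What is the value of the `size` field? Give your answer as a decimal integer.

`size` follows `checksum` (2 B), `port` (2 B), so it starts at offset 2 + 2 = 4 and occupies 4 bytes.
Bytes at offsets 4..7: 7B 5F 00 C5.
Little-endian stores the least-significant byte at the lowest address.
Reassemble most-significant byte first: C5 00 5F 7B → 0xC5005F7B.
0xC5005F7B = 3305135995.

3305135995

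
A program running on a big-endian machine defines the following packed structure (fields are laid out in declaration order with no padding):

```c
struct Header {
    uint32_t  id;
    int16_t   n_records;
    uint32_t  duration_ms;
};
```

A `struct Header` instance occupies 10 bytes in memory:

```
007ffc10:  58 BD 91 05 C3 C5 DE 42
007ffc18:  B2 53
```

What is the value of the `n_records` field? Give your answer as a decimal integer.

`n_records` follows `id` (4 bytes), so it starts at byte offset 4 and occupies 2 bytes.
Bytes at offsets 4..5: C3 C5.
Big-endian: lowest address holds the most-significant byte.
The bytes are already most-significant first: 0xC3C5.
Top bit is set, so as a signed 16-bit value this is 0xC3C5 − 2^16 = -15419.

-15419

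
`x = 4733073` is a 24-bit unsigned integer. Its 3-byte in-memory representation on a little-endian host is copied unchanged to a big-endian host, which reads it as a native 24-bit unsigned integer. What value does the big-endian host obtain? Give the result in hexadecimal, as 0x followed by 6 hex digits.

4733073 in 24-bit hexadecimal is 0x483891.
Stored little-endian, the bytes at ascending addresses are 91 38 48.
Read back as big-endian, the last byte is least significant, giving 0x913848.

0x913848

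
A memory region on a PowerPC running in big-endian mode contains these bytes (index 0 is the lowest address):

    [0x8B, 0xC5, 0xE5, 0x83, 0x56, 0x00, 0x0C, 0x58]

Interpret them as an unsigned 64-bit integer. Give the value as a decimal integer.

Big-endian stores the most-significant byte at the lowest address.
The bytes are already most-significant first: 0x8BC5E58356000C58.
0x8BC5E58356000C58 = 10071708493930302552.

10071708493930302552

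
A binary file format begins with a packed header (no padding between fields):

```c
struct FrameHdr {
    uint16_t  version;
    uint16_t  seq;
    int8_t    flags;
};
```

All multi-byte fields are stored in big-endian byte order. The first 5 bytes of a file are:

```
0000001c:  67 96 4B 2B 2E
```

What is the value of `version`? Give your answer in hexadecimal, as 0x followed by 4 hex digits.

`version` is the first field, at byte offset 0, occupying 2 bytes.
Bytes at offsets 0..1: 67 96.
Big-endian: lowest address holds the most-significant byte.
The bytes are already most-significant first: 0x6796.

0x6796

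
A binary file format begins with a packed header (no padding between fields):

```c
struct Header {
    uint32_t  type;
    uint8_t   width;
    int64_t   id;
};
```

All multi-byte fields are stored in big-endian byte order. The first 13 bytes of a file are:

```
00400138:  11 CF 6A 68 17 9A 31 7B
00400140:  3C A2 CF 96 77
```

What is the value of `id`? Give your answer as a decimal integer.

`id` follows `type` (4 B), `width` (1 B), so it starts at offset 4 + 1 = 5 and occupies 8 bytes.
Bytes at offsets 5..12: 9A 31 7B 3C A2 CF 96 77.
In big-endian order the high byte comes first in memory.
The bytes are already most-significant first: 0x9A317B3CA2CF9677.
Top bit is set, so as a signed 64-bit value this is 0x9A317B3CA2CF9677 − 2^64 = -7335946817650059657.

-7335946817650059657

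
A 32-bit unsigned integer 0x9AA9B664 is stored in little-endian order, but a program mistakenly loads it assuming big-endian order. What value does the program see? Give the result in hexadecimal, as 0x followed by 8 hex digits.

0x64B6A99A

Stored little-endian, the bytes at ascending addresses are 64 B6 A9 9A.
Read back as big-endian, the last byte is least significant, giving 0x64B6A99A.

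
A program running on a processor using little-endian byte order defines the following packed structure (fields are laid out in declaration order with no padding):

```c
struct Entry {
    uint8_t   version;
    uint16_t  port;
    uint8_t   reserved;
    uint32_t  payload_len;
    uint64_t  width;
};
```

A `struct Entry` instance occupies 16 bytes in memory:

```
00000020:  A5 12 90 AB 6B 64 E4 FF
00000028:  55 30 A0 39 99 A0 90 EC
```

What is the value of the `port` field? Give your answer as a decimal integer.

36882

`port` follows `version` (1 byte), so it starts at byte offset 1 and occupies 2 bytes.
Bytes at offsets 1..2: 12 90.
Little-endian: lowest address holds the least-significant byte.
Reassemble most-significant byte first: 90 12 → 0x9012.
0x9012 = 36882.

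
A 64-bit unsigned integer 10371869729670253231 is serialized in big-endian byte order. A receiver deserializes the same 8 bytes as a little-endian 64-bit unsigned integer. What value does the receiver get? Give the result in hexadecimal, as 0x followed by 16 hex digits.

10371869729670253231 in 64-bit hexadecimal is 0x8FF048910D9F4AAF.
Stored big-endian, the bytes at ascending addresses are 8F F0 48 91 0D 9F 4A AF.
Read back as little-endian, the first byte is least significant, giving 0xAF4A9F0D9148F08F.

0xAF4A9F0D9148F08F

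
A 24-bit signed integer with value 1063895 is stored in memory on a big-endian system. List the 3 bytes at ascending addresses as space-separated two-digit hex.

1063895 in hexadecimal, padded to 24 bits, is 0x103BD7.
Split into bytes (most-significant first): 10 3B D7.
In big-endian order the high byte comes first in memory.
So the memory order matches the most-significant-first order: 10 3B D7.

10 3B D7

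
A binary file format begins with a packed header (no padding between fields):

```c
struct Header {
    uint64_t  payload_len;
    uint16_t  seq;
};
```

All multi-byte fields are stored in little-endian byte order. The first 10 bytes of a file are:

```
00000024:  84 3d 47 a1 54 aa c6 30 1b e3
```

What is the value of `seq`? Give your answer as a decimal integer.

`seq` follows `payload_len` (8 bytes), so it starts at byte offset 8 and occupies 2 bytes.
Bytes at offsets 8..9: 1B E3.
Little-endian stores the least-significant byte at the lowest address.
Reassemble most-significant byte first: E3 1B → 0xE31B.
0xE31B = 58139.

58139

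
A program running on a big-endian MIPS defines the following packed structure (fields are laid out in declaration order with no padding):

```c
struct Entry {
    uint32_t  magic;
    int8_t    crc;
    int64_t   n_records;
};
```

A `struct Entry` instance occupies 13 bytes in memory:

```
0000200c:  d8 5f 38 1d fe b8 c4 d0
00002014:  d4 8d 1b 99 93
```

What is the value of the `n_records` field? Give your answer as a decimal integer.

`n_records` follows `magic` (4 B), `crc` (1 B), so it starts at offset 4 + 1 = 5 and occupies 8 bytes.
Bytes at offsets 5..12: B8 C4 D0 D4 8D 1B 99 93.
In big-endian order the high byte comes first in memory.
The bytes are already most-significant first: 0xB8C4D0D48D1B9993.
Top bit is set, so as a signed 64-bit value this is 0xB8C4D0D48D1B9993 − 2^64 = -5132748063976482413.

-5132748063976482413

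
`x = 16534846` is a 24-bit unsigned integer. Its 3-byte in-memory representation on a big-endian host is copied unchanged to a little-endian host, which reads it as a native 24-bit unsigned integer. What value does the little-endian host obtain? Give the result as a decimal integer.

4083196

16534846 in 24-bit hexadecimal is 0xFC4D3E.
Stored big-endian, the bytes at ascending addresses are FC 4D 3E.
Read back as little-endian, the first byte is least significant, giving 0x3E4DFC.
0x3E4DFC = 4083196.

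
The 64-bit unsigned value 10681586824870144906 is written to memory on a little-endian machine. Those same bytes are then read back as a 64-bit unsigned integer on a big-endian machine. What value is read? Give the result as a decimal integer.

9992327234563488916

10681586824870144906 in 64-bit hexadecimal is 0x943C9E9FADE0AB8A.
Stored little-endian, the bytes at ascending addresses are 8A AB E0 AD 9F 9E 3C 94.
Read back as big-endian, the last byte is least significant, giving 0x8AABE0AD9F9E3C94.
0x8AABE0AD9F9E3C94 = 9992327234563488916.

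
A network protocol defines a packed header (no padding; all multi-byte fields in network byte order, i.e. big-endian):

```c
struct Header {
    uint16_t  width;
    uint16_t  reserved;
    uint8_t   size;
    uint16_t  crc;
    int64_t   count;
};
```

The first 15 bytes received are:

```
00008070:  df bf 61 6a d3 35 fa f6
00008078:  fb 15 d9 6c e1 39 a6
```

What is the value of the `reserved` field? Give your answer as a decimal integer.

`reserved` follows `width` (2 bytes), so it starts at byte offset 2 and occupies 2 bytes.
Bytes at offsets 2..3: 61 6A.
Big-endian: lowest address holds the most-significant byte.
The bytes are already most-significant first: 0x616A.
0x616A = 24938.

24938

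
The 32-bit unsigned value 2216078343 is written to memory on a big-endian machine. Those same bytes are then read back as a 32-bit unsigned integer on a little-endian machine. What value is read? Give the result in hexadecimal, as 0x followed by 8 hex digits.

0x07AC1684

2216078343 in 32-bit hexadecimal is 0x8416AC07.
Stored big-endian, the bytes at ascending addresses are 84 16 AC 07.
Read back as little-endian, the first byte is least significant, giving 0x07AC1684.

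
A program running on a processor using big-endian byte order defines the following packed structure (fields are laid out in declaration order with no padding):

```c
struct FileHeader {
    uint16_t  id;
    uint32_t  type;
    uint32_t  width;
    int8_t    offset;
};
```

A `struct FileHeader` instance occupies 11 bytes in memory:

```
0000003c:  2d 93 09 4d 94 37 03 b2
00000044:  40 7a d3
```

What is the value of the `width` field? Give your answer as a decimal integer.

62013562

`width` follows `id` (2 B), `type` (4 B), so it starts at offset 2 + 4 = 6 and occupies 4 bytes.
Bytes at offsets 6..9: 03 B2 40 7A.
Big-endian: lowest address holds the most-significant byte.
The bytes are already most-significant first: 0x03B2407A.
0x03B2407A = 62013562.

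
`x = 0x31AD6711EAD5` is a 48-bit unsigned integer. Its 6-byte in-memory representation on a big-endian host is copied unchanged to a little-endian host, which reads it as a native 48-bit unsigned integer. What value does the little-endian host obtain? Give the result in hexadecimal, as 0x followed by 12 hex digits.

Stored big-endian, the bytes at ascending addresses are 31 AD 67 11 EA D5.
Read back as little-endian, the first byte is least significant, giving 0xD5EA1167AD31.

0xD5EA1167AD31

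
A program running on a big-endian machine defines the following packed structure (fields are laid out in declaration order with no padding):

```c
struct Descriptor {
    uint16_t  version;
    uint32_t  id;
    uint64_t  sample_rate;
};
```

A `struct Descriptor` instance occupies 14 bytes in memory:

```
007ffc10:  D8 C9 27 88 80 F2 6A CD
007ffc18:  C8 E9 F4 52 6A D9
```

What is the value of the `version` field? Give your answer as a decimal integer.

`version` is the first field, at byte offset 0, occupying 2 bytes.
Bytes at offsets 0..1: D8 C9.
Big-endian: lowest address holds the most-significant byte.
The bytes are already most-significant first: 0xD8C9.
0xD8C9 = 55497.

55497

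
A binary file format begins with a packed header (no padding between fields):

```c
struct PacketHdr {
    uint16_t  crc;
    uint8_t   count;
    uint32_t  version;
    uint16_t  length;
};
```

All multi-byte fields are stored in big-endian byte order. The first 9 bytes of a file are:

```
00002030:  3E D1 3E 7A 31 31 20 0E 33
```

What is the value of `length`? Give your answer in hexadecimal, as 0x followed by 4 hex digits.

`length` follows `crc` (2 B), `count` (1 B), `version` (4 B), so it starts at offset 2 + 1 + 4 = 7 and occupies 2 bytes.
Bytes at offsets 7..8: 0E 33.
Big-endian: lowest address holds the most-significant byte.
The bytes are already most-significant first: 0x0E33.

0x0E33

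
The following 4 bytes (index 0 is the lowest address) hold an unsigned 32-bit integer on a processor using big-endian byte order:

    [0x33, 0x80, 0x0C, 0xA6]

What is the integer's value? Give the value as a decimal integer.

Big-endian: lowest address holds the most-significant byte.
The bytes are already most-significant first: 0x33800CA6.
0x33800CA6 = 864029862.

864029862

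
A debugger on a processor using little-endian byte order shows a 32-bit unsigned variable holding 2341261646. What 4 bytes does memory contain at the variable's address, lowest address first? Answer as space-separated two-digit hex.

4E D1 8C 8B

2341261646 in hexadecimal, padded to 32 bits, is 0x8B8CD14E.
Split into bytes (most-significant first): 8B 8C D1 4E.
Little-endian: lowest address holds the least-significant byte.
So at ascending addresses the bytes are 4E D1 8C 8B.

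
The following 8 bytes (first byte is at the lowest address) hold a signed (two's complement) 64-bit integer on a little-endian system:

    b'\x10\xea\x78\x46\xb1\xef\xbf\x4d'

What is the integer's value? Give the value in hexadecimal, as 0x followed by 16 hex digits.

0x4DBFEFB14678EA10

In little-endian order the low byte comes first in memory.
Reassemble most-significant byte first: 4D BF EF B1 46 78 EA 10 → 0x4DBFEFB14678EA10.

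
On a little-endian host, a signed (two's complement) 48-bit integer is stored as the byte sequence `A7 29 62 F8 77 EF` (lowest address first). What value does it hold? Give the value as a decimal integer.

-18176429381209

In little-endian order the low byte comes first in memory.
Reassemble most-significant byte first: EF 77 F8 62 29 A7 → 0xEF77F86229A7.
Top bit is set, so as a signed 48-bit value this is 0xEF77F86229A7 − 2^48 = -18176429381209.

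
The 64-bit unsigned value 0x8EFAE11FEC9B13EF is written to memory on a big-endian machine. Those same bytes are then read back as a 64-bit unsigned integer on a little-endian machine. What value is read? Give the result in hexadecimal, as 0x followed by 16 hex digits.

Stored big-endian, the bytes at ascending addresses are 8E FA E1 1F EC 9B 13 EF.
Read back as little-endian, the first byte is least significant, giving 0xEF139BEC1FE1FA8E.

0xEF139BEC1FE1FA8E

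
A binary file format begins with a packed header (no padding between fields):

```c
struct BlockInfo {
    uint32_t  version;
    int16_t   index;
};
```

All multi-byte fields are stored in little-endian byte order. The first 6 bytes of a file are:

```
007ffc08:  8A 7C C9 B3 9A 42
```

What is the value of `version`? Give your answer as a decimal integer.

3016326282

`version` is the first field, at byte offset 0, occupying 4 bytes.
Bytes at offsets 0..3: 8A 7C C9 B3.
In little-endian order the low byte comes first in memory.
Reassemble most-significant byte first: B3 C9 7C 8A → 0xB3C97C8A.
0xB3C97C8A = 3016326282.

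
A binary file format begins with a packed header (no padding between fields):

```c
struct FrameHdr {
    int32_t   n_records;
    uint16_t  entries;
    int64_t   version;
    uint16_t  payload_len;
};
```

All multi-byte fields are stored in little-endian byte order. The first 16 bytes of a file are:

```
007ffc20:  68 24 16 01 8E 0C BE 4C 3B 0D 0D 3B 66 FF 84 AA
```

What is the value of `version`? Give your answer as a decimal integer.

-43282219170837314

`version` follows `n_records` (4 B), `entries` (2 B), so it starts at offset 4 + 2 = 6 and occupies 8 bytes.
Bytes at offsets 6..13: BE 4C 3B 0D 0D 3B 66 FF.
Little-endian: lowest address holds the least-significant byte.
Reassemble most-significant byte first: FF 66 3B 0D 0D 3B 4C BE → 0xFF663B0D0D3B4CBE.
Top bit is set, so as a signed 64-bit value this is 0xFF663B0D0D3B4CBE − 2^64 = -43282219170837314.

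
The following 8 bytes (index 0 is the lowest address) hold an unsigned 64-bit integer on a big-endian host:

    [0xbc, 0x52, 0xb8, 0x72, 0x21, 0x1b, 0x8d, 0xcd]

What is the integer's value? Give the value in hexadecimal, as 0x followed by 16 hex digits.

0xBC52B872211B8DCD

In big-endian order the high byte comes first in memory.
The bytes are already most-significant first: 0xBC52B872211B8DCD.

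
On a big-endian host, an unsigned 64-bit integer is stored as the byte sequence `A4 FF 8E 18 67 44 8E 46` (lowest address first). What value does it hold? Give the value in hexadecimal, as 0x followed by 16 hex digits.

Big-endian stores the most-significant byte at the lowest address.
The bytes are already most-significant first: 0xA4FF8E1867448E46.

0xA4FF8E1867448E46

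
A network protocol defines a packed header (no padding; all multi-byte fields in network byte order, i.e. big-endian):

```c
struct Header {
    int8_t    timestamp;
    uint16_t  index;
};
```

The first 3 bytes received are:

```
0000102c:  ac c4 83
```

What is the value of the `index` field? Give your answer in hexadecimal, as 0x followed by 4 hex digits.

0xC483

`index` follows `timestamp` (1 byte), so it starts at byte offset 1 and occupies 2 bytes.
Bytes at offsets 1..2: C4 83.
Big-endian: lowest address holds the most-significant byte.
The bytes are already most-significant first: 0xC483.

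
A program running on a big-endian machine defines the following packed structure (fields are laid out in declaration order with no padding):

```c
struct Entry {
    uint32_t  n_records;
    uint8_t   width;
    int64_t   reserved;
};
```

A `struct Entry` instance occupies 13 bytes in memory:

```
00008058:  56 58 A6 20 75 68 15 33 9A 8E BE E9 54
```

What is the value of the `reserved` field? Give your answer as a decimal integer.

`reserved` follows `n_records` (4 B), `width` (1 B), so it starts at offset 4 + 1 = 5 and occupies 8 bytes.
Bytes at offsets 5..12: 68 15 33 9A 8E BE E9 54.
Big-endian stores the most-significant byte at the lowest address.
The bytes are already most-significant first: 0x6815339A8EBEE954.
0x6815339A8EBEE954 = 7499957493368285524.

7499957493368285524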